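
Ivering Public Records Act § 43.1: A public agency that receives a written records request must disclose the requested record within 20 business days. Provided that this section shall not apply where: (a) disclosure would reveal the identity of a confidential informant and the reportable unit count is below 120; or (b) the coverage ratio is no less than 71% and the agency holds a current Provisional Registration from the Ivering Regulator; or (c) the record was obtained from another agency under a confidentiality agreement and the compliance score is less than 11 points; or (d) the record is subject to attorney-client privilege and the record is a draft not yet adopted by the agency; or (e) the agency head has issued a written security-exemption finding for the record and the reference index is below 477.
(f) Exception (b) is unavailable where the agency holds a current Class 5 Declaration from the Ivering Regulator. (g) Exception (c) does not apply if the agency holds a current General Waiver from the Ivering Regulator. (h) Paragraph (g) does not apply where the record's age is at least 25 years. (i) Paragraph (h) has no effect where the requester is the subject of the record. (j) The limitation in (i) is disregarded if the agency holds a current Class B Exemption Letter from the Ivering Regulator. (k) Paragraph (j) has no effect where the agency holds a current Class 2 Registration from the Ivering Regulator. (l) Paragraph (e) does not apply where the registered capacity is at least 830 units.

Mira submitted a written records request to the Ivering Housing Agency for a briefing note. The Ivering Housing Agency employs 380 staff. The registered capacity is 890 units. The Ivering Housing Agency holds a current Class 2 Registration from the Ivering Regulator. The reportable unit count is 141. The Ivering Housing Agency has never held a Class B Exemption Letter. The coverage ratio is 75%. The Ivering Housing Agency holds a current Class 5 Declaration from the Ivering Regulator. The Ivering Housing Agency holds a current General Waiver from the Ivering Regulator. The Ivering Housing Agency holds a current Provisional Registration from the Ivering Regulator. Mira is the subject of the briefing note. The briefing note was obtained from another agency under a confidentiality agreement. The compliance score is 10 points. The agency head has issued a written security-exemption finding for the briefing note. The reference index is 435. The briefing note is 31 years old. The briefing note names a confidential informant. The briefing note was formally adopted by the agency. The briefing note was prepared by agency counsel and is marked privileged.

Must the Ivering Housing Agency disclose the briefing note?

Yes — the Ivering Housing Agency must disclose the briefing note.

Exception (a) does not apply: the reportable unit count is 141, not below 120.
Exception (b)'s conditions are all satisfied: the coverage ratio is 75%, meeting the 71% threshold; a current Provisional Registration is held. But applying paragraph (f): (f) operates against (b): a current Class 5 Declaration is held. So (b) is unavailable.
Exception (c)'s conditions are all satisfied: the briefing note was obtained under a confidentiality agreement; the compliance score is 10 points, less than the 11 points limit. But applying paragraphs (g)–(k): (g) is triggered — a current General Waiver is held. (h) is triggered (the record's age is 31 years, meeting the 25 years threshold), but yields to (i): (i) is triggered — Mira is the subject of the briefing note. (j) does not operate here (no current Class B Exemption Letter is held), so (i) stands. Exception (c) does not apply.
Exception (d) does not apply: the briefing note has been formally adopted.
Exception (e)'s conditions are all satisfied: a written security-exemption finding has been issued; the reference index is 435, below the 477 limit. Turning to paragraph (l): (l) operates — the registered capacity is 890 units, meeting the 830 units threshold. So (e) is unavailable.
None of the exceptions is available; § 43.1 applies in full.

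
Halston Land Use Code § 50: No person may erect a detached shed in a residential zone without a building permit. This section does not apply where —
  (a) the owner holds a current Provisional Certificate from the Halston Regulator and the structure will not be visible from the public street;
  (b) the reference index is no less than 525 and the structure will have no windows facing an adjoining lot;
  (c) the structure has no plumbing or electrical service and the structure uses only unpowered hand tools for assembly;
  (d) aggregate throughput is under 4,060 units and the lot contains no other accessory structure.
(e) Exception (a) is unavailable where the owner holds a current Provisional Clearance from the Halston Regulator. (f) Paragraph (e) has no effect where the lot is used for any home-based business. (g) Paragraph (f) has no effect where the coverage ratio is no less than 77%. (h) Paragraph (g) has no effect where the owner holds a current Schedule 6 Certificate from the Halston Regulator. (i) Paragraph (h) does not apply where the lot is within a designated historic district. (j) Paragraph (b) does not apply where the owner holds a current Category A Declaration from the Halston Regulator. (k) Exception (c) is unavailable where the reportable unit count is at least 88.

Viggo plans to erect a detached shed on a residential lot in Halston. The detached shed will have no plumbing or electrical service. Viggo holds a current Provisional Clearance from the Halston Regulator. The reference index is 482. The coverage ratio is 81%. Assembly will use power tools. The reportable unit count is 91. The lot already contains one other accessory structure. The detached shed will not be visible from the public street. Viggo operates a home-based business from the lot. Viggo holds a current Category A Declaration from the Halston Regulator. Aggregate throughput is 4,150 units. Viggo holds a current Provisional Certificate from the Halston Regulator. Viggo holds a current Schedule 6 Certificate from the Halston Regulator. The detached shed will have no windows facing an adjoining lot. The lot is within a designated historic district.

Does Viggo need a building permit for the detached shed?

Yes — Viggo must obtain a building permit.

Exception (a)'s conditions are all satisfied: a current Provisional Certificate is held; the structure will not be visible from the street. But: (e) operates against (a): a current Provisional Clearance is held. (f) is triggered (a home-based business operates on the lot), but is set aside by (g): (g) operates against (f): the coverage ratio is 81%, meeting the 77% threshold. (h) would limit (g) — a current Schedule 6 Certificate is held — but (i) sets (h) aside: (i) operates — the lot is in a historic district. Exception (a) does not apply.
Exception (b) requires that the reference index is no less than 525; but the reference index is 482, short of 525, so (b) is unavailable.
Exception (c) does not apply: assembly uses power tools.
Exception (d) requires that aggregate throughput is under 4,060 units; but aggregate throughput is 4,150 units, not under 4,060 units, so (d) is unavailable.
No exception is made out. Viggo falls within the general rule.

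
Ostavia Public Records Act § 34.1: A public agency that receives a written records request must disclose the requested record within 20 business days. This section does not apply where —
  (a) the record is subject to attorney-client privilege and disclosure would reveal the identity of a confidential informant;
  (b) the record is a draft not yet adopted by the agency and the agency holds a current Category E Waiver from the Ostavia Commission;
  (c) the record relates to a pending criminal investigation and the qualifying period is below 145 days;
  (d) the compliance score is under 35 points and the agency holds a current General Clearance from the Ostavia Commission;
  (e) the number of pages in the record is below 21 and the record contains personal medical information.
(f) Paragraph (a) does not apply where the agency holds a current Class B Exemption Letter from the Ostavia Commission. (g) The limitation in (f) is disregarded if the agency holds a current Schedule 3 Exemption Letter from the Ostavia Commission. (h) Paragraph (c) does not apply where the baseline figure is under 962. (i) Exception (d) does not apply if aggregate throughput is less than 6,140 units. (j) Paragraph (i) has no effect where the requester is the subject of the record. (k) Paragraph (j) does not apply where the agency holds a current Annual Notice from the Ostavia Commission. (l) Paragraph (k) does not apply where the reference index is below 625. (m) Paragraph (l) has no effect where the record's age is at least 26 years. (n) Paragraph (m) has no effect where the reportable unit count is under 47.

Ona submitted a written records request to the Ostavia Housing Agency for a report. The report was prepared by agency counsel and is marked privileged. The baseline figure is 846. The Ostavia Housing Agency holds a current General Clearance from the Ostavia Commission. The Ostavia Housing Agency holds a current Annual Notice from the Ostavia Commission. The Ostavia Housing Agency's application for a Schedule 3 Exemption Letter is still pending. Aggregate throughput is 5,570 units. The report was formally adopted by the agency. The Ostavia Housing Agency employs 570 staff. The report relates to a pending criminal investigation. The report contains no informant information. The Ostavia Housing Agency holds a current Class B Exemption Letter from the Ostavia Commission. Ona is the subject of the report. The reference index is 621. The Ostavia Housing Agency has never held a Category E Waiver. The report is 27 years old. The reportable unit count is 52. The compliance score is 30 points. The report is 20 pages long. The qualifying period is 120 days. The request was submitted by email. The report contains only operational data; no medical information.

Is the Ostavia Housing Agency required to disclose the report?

Exception (a) fails — the report contains no informant information.
Exception (b) requires that the record is a draft not yet adopted by the agency; but the report has been formally adopted, so (b) is unavailable.
Exception (c) is satisfied on its face — the report relates to a pending investigation; the qualifying period is 120 days, below the 145 days limit. However, paragraph (h) must be considered: (h) operates against (c): the baseline figure is 846, under the 962 limit. Exception (c) does not apply.
Exception (d): the compliance score is 30 points, under the 35 points limit; a current General Clearance is held — every condition holds. But applying paragraphs (i)–(n): (i) applies — aggregate throughput is 5,570 units, less than the 6,140 units limit. (j) would limit (i) — Ona is the subject of the report — but (k) sets (j) aside: (k) is engaged — a current Annual Notice is held. (l) would limit (k) — the reference index is 621, below the 625 limit — but (m) sets (l) aside: (m) operates — the record's age is 27 years, meeting the 26 years threshold. (n), which would lift (m), is not engaged — the reportable unit count is 52, not under 47. So (d) is unavailable.
Exception (e) requires that the record contains personal medical information; but the report contains only operational data, so (e) is unavailable.
No exception applies. The general rule governs.

Yes — the Ostavia Housing Agency must disclose the report.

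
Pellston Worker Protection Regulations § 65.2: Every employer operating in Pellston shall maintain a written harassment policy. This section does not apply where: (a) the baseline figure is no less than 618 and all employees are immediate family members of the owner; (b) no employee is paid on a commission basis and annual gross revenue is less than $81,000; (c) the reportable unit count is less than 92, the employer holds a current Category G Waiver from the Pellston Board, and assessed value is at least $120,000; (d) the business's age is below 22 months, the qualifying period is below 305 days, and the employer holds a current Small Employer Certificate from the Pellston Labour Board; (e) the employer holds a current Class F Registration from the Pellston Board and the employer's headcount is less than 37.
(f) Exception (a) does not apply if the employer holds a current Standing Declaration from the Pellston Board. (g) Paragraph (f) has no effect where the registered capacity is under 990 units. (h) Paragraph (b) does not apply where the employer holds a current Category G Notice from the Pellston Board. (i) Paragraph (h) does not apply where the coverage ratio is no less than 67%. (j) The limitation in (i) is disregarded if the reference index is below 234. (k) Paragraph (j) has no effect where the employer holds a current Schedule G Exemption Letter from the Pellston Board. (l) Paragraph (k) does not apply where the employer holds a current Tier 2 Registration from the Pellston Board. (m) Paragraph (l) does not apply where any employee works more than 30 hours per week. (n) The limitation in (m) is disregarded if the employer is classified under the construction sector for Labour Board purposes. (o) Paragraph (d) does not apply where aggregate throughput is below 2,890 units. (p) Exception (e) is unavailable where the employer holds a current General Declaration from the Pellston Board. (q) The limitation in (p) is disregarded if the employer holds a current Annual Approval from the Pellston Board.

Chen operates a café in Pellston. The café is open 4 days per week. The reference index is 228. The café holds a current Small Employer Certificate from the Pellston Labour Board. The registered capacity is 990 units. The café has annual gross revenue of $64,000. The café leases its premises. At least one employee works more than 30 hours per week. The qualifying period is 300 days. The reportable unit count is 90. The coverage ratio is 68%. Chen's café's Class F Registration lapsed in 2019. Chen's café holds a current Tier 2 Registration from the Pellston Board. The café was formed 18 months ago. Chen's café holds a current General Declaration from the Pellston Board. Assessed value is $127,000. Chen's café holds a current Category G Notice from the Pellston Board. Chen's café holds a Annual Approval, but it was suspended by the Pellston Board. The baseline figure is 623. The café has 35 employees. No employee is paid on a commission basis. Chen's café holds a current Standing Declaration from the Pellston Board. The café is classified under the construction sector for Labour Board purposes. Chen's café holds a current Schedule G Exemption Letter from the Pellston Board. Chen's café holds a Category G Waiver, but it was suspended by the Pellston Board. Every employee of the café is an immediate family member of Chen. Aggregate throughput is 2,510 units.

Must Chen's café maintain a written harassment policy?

Exception (a) is satisfied on its face — the baseline figure is 623, meeting the 618 threshold; every employee is an immediate family member. But applying paragraphs (f)–(g): (f) operates against (a): a current Standing Declaration is held. (g), which would lift (f), is not triggered — the registered capacity is 990 units, not under 990 units. (a) is therefore removed.
Exception (b)'s conditions are all satisfied: no employee is paid on commission; annual gross revenue is $64,000, less than the $81,000 limit. But: (h) operates — a current Category G Notice is held. (i) would limit (h) — the coverage ratio is 68%, meeting the 67% threshold — but (j) sets (i) aside: (j) operates against (i): the reference index is 228, below the 234 limit. (k) operates (a current Schedule G Exemption Letter is held), but yields to (l): (l) operates against (k): a current Tier 2 Registration is held. (m) would limit (l) — at least one employee exceeds 30 hours/week — but (n) sets (m) aside: (n) operates against (m): the café is classified under the construction sector. Exception (b) does not apply.
Exception (c) fails — no current Category G Waiver is held.
All of (d)'s requirements are met (the business's age is 18 months, below the 22 months limit; the qualifying period is 300 days, below the 305 days limit; a current Small Employer Certificate is held). But applying paragraph (o): (o) operates against (d): aggregate throughput is 2,510 units, below the 2,890 units limit. Exception (d) does not apply.
Exception (e) does not apply: the Class F Registration is not current.
Every exception is unavailable, so the rule governs.

Yes — Chen's café must maintain a written harassment policy.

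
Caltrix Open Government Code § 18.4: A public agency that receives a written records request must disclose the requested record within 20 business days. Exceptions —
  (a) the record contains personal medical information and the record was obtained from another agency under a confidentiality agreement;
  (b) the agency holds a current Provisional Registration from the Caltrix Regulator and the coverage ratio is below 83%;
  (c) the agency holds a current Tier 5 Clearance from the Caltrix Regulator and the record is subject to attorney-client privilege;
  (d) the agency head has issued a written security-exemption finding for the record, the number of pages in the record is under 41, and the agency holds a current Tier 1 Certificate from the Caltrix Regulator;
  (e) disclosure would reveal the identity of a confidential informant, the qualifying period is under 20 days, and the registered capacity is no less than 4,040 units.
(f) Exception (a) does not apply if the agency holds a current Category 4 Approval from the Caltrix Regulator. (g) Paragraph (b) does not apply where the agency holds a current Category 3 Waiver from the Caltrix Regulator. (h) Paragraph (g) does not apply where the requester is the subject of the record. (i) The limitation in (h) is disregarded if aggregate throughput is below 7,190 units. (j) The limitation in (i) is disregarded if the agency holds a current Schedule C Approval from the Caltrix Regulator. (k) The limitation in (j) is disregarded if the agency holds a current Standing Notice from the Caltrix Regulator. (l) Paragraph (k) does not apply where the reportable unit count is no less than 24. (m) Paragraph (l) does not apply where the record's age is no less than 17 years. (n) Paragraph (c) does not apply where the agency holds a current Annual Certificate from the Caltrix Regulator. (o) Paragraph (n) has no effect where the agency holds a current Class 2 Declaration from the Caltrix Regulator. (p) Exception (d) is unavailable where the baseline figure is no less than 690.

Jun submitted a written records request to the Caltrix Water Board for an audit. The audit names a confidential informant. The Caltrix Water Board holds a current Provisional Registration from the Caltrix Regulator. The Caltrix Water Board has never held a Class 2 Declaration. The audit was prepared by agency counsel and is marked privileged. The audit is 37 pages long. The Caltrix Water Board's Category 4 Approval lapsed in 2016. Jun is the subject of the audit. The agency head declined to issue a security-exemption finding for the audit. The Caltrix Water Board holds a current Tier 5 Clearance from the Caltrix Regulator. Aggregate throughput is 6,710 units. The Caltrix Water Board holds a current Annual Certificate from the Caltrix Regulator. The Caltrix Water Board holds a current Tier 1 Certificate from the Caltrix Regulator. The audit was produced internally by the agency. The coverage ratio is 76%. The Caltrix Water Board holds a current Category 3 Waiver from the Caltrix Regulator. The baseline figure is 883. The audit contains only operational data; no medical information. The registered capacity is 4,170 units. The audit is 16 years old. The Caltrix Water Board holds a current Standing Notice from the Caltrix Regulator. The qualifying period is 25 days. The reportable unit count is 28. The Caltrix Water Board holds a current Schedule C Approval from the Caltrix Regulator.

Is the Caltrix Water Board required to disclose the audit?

Exception (a) fails — the audit contains only operational data.
Exception (b)'s conditions are all satisfied: a current Provisional Registration is held; the coverage ratio is 76%, below the 83% limit. Under paragraphs (g)–(m): (g) is engaged (a current Category 3 Waiver is held), but is displaced by (h): (h) operates against (g): Jun is the subject of the audit. (i) would limit (h) — aggregate throughput is 6,710 units, below the 7,190 units limit — but (j) sets (i) aside: (j) is engaged — a current Schedule C Approval is held. (k) would limit (j) — a current Standing Notice is held — but (l) sets (k) aside: (l) applies — the reportable unit count is 28, meeting the 24 threshold. (m) is not triggered (the record's age is 16 years, short of 17 years), so (l) stands. So (b) applies.
All of (c)'s requirements are met (a current Tier 5 Clearance is held; the audit is privileged). But applying paragraphs (n)–(o): (n) operates against (c): a current Annual Certificate is held. (o) is inapplicable (the Class 2 Declaration is not current), so (n) stands. So (c) is unavailable.
Exception (d) does not apply: the agency head declined to issue a security-exemption finding.
Exception (e) requires that the qualifying period is under 20 days; but the qualifying period is 25 days, not under 20 days, so (e) is unavailable.

No — exception (b) applies; the Caltrix Water Board is not required to disclose the audit.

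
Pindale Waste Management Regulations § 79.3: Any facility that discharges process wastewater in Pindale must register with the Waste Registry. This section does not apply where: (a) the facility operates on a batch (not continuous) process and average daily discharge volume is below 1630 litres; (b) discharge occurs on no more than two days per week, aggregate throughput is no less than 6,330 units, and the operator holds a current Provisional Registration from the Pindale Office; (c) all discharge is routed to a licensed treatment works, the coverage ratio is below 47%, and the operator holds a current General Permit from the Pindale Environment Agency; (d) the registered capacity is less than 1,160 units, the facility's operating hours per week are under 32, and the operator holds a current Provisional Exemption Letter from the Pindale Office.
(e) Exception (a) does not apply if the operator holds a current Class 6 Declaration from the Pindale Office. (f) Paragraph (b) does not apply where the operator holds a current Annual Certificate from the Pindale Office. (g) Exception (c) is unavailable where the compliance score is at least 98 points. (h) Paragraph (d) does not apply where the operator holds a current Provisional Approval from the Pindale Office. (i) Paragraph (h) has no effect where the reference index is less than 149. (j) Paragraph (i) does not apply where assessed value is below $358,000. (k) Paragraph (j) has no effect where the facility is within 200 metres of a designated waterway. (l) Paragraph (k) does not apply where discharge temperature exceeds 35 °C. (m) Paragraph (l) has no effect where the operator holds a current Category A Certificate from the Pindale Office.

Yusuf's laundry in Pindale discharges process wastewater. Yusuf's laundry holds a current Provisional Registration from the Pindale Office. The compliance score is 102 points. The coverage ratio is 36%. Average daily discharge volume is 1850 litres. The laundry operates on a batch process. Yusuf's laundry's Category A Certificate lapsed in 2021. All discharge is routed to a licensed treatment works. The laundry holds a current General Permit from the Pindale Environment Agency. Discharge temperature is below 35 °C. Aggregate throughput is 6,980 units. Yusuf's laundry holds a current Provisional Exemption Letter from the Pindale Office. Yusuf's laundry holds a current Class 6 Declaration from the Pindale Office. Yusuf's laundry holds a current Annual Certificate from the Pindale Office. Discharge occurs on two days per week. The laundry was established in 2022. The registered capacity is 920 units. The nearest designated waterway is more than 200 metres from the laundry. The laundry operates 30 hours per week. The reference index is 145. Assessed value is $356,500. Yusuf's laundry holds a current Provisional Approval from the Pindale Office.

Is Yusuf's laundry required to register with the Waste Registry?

Exception (a) does not apply: average daily discharge volume is 1850 litres, not below 1630 litres.
Exception (b) is satisfied on its face — discharge occurs on no more than two days per week; aggregate throughput is 6,980 units, meeting the 6,330 units threshold; a current Provisional Registration is held. But applying paragraph (f): (f) applies — a current Annual Certificate is held. Exception (b) does not apply.
Exception (c) is satisfied on its face — discharge is routed to a licensed treatment works; the coverage ratio is 36%, below the 47% limit; a current General Permit is held. But applying paragraph (g): (g) applies — the compliance score is 102 points, meeting the 98 points threshold. (c) is therefore removed.
All of (d)'s requirements are met (the registered capacity is 920 units, less than the 1,160 units limit; the facility's operating hours per week are 30, under the 32 limit; a current Provisional Exemption Letter is held). But: (h) operates against (d): a current Provisional Approval is held. (i) would limit (h) — the reference index is 145, less than the 149 limit — but (j) sets (i) aside: (j) operates — assessed value is $356,500, below the $358,000 limit. (k) is inapplicable (the laundry is more than 200 m from any designated waterway), so (j) stands. (d) is therefore removed.
No exception is made out. Yusuf's laundry falls within the general rule.

Yes — Yusuf's laundry must register with the Waste Registry.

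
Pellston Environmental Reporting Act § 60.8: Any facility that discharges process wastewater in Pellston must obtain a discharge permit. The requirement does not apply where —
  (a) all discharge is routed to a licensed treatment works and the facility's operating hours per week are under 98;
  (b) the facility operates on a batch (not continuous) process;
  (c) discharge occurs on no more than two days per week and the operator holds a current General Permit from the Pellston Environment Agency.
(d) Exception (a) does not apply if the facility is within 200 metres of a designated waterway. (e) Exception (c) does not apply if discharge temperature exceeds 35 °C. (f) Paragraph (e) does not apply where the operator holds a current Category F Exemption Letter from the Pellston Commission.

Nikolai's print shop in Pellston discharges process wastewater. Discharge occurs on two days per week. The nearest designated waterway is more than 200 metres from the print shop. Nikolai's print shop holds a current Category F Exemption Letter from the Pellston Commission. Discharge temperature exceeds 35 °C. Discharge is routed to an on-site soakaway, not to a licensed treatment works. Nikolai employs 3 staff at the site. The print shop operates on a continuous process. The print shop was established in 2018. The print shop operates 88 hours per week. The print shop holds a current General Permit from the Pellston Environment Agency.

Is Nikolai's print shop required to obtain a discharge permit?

No — exception (c) applies; Nikolai's print shop is not required to obtain a discharge permit.

Exception (a) requires that all discharge is routed to a licensed treatment works; but discharge is not routed to a licensed treatment works, so (a) is unavailable.
Exception (b) requires that the facility operates on a batch (not continuous) process; but the facility operates on a continuous process, so (b) is unavailable.
All of (c)'s requirements are met (discharge occurs on no more than two days per week; a current General Permit is held). As to paragraphs (e)–(f): (e) applies (discharge temperature exceeds 35 °C), but is itself disapplied by (f): (f) operates against (e): a current Category F Exemption Letter is held. (c) remains available.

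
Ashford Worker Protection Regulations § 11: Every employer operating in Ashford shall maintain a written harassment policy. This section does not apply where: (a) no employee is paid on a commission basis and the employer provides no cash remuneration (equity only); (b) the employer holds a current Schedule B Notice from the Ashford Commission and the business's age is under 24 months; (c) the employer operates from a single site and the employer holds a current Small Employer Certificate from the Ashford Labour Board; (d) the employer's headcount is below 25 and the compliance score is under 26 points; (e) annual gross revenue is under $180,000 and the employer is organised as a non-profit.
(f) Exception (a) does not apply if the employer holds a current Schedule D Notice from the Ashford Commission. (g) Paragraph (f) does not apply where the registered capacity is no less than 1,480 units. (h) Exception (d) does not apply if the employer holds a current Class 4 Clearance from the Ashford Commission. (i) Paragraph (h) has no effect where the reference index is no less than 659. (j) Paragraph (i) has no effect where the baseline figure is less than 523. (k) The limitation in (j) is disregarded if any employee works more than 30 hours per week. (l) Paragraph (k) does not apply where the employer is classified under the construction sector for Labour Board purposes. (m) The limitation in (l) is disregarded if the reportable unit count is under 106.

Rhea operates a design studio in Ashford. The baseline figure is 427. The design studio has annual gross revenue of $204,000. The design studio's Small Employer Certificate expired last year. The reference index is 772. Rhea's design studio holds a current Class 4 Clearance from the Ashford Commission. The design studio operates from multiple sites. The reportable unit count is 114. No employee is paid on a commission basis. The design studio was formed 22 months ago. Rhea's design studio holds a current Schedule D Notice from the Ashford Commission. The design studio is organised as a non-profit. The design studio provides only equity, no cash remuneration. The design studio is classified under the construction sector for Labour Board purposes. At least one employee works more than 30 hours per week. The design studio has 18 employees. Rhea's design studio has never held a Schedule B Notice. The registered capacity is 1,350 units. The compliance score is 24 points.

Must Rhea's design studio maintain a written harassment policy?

Exception (a): no employee is paid on commission; remuneration is equity-only — every condition holds. But: (f) is triggered — a current Schedule D Notice is held. (g), which would lift (f), is not triggered — the registered capacity is 1,350 units, short of 1,480 units. Exception (a) does not apply.
Exception (b) does not apply: no current Schedule B Notice is held.
Exception (c) does not apply: the employer operates from multiple sites.
Exception (d): the employer's headcount is 18, below the 25 limit; the compliance score is 24 points, under the 26 points limit — every condition holds. Turning to paragraphs (h)–(m): (h) operates against (d): a current Class 4 Clearance is held. (i) would limit (h) — the reference index is 772, meeting the 659 threshold — but (j) sets (i) aside: (j) operates against (i): the baseline figure is 427, less than the 523 limit. (k) operates (at least one employee exceeds 30 hours/week), but is displaced by (l): (l) operates against (k): the design studio is classified under the construction sector. (m), which would lift (l), is not triggered — the reportable unit count is 114, not under 106. So (d) is unavailable.
Exception (e) fails — annual gross revenue is $204,000, not under $180,000.
No exception displaces § 11.

Yes — Rhea's design studio must maintain a written harassment policy.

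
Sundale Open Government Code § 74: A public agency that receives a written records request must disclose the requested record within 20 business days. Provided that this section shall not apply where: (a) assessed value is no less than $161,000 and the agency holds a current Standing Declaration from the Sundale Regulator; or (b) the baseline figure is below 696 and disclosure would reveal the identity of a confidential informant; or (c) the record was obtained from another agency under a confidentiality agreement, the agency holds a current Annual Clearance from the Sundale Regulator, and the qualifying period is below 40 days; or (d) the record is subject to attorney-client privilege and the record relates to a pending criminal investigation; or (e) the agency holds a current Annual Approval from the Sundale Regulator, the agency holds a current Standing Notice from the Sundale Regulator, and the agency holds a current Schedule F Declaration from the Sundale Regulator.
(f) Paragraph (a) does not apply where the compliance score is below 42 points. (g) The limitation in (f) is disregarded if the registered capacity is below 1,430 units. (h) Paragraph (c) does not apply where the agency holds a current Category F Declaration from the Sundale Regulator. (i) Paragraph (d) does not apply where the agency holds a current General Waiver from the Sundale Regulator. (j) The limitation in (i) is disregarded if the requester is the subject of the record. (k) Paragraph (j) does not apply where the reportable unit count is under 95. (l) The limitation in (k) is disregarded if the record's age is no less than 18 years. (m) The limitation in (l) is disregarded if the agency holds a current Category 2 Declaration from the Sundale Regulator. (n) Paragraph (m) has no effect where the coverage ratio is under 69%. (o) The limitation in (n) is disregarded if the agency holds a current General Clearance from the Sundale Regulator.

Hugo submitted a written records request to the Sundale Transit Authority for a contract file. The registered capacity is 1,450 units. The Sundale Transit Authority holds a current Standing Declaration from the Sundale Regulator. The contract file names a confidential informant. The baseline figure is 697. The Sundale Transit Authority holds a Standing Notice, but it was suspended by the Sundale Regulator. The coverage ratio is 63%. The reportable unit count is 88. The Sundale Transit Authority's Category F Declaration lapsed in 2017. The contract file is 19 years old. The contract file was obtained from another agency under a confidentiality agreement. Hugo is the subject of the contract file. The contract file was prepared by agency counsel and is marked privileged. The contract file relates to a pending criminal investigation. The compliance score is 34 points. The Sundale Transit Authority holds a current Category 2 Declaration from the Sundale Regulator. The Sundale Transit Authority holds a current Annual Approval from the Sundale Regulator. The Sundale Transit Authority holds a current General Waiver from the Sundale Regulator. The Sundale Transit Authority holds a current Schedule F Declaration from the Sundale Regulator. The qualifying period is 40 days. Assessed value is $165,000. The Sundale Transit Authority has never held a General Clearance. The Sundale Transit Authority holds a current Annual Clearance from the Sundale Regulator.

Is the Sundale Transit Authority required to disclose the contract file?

No — exception (d) applies; the Sundale Transit Authority is not required to disclose the contract file.

Exception (a): assessed value is $165,000, meeting the $161,000 threshold; a current Standing Declaration is held — every condition holds. However, paragraphs (f)–(g) must be considered: (f) is engaged — the compliance score is 34 points, below the 42 points limit. (g) does not operate here (the registered capacity is 1,450 units, not below 1,430 units), so (f) stands. Exception (a) does not apply.
Exception (b) requires that the baseline figure is below 696; but the baseline figure is 697, not below 696, so (b) is unavailable.
Exception (c) requires that the qualifying period is below 40 days; but the qualifying period is 40 days, not below 40 days, so (c) is unavailable.
All of (d)'s requirements are met (the contract file is privileged; the contract file relates to a pending investigation). As to paragraphs (i)–(o): (i) would limit (d) — a current General Waiver is held — but (j) sets (i) aside: (j) applies — Hugo is the subject of the contract file. (k) would limit (j) — the reportable unit count is 88, under the 95 limit — but (l) sets (k) aside: (l) operates against (k): the record's age is 19 years, meeting the 18 years threshold. (m) operates (a current Category 2 Declaration is held), but is overridden by (n): (n) applies — the coverage ratio is 63%, under the 69% limit. (o), which would lift (n), is inapplicable — there is no General Clearance in force. (d) remains available.
Exception (e) fails — there is no Standing Notice in force.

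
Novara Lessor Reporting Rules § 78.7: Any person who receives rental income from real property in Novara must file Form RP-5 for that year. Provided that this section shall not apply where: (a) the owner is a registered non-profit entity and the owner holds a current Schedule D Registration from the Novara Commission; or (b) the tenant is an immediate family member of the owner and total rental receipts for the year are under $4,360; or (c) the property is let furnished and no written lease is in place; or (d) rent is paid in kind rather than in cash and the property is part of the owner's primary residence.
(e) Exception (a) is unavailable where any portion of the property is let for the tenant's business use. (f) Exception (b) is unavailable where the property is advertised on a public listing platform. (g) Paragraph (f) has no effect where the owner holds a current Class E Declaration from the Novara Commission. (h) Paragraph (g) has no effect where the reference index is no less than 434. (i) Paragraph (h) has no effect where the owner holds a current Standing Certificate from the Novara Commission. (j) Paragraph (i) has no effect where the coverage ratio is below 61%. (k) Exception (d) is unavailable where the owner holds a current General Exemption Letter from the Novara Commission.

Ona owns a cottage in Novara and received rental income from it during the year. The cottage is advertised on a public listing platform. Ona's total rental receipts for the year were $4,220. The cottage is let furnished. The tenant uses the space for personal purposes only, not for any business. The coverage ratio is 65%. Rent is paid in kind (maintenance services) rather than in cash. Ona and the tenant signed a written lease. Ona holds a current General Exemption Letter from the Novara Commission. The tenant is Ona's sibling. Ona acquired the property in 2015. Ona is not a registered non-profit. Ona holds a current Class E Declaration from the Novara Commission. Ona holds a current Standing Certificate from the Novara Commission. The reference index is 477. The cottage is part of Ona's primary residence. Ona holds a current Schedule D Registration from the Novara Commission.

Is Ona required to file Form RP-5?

Exception (a) does not apply: Ona is not a registered non-profit.
Exception (b): the tenant is an immediate family member; total rental receipts for the year are $4,220, under the $4,360 limit — every condition holds. As to paragraphs (f)–(j): (f) would limit (b) — the property is publicly advertised — but (g) sets (f) aside: (g) is engaged — a current Class E Declaration is held. (h) is engaged (the reference index is 477, meeting the 434 threshold), but is itself disapplied by (i): (i) operates against (h): a current Standing Certificate is held. (j), which would lift (i), is not engaged — the coverage ratio is 65%, not below 61%. So (b) applies.
Exception (c) does not apply: a written lease is in place.
Exception (d)'s conditions are all satisfied: rent is paid in kind; the cottage is part of the primary residence. But: (k) is engaged — a current General Exemption Letter is held. (d) is therefore removed.

No — exception (b) applies; Ona is not required to file Form RP-5.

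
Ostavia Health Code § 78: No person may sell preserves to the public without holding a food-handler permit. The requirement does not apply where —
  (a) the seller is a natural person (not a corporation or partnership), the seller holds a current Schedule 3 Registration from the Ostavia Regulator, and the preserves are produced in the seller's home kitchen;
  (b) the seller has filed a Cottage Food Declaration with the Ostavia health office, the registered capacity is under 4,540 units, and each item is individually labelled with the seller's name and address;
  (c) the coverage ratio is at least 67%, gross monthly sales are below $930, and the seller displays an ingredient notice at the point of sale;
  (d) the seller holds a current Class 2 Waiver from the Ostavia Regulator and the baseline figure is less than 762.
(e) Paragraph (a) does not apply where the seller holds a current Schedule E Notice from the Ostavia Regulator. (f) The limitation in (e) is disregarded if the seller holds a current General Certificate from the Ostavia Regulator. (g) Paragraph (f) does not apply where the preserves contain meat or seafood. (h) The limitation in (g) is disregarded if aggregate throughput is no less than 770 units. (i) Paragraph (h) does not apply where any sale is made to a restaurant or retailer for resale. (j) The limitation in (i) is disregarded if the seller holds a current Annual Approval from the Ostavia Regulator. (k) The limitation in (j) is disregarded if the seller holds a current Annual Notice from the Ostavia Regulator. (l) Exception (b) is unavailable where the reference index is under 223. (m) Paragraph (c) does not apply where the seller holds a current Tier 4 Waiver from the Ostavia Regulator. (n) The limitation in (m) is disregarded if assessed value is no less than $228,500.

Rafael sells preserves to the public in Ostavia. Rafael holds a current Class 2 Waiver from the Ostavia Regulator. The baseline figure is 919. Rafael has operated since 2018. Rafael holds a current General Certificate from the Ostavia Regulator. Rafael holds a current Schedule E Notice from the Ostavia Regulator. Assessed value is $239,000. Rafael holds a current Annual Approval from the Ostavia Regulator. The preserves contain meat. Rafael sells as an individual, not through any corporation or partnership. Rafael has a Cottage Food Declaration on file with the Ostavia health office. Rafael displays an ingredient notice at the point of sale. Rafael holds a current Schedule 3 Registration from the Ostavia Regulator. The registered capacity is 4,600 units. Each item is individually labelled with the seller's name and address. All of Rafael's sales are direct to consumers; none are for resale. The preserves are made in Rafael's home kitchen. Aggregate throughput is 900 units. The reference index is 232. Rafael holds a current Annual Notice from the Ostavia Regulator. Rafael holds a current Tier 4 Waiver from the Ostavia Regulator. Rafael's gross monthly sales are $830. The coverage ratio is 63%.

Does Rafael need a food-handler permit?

Exception (a) is satisfied on its face — the seller is a natural person; a current Schedule 3 Registration is held; the preserves are home-kitchen produced. Considering the limiting provisions: (e) would limit (a) — a current Schedule E Notice is held — but (f) sets (e) aside: (f) operates against (e): a current General Certificate is held. (g) would limit (f) — the preserves contain meat — but (h) sets (g) aside: (h) is engaged — aggregate throughput is 900 units, meeting the 770 units threshold. (i), which would lift (h), is inapplicable — no sales are for resale. Exception (a) stands.
Exception (b) fails — the registered capacity is 4,600 units, not under 4,540 units.
Exception (c) fails — the coverage ratio is 63%, short of 67%.
Exception (d) does not apply: the baseline figure is 919, not less than 762.

No — exception (a) applies; Rafael is not required to hold a food-handler permit.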